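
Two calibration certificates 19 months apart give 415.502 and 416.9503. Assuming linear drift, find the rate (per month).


rate = (v2 - v1) / months
= (416.9503 - 415.502) / 19
= 1.4483 / 19
= 0.0762

0.0762


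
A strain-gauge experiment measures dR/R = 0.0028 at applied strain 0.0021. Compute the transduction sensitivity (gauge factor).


GF = (dR/R) / epsilon
= 0.0028 / 0.0021
= 1.3333

1.3333


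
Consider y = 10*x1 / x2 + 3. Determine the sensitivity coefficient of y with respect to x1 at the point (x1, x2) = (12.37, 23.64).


y = 10*x1 / x2 + 3
dy/dx1 = 10/x2
Evaluate at x2 = 23.64: c1 = 10 / 23.64
c1 = 0.4230

0.4230


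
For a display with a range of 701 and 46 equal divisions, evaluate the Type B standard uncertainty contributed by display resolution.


resolution = range / divisions
resolution = 701 / 46 = 15.23913
u_res = resolution / (2*sqrt(3))
u_res = 15.23913 / 3.4641016
u_res = 4.3992

4.3992


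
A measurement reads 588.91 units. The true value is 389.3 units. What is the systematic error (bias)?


Systematic error = measured - true
= 588.91 - 389.3
= 199.6100

199.6100


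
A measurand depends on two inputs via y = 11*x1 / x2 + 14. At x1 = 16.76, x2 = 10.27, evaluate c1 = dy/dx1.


y = 11*x1 / x2 + 14
dy/dx1 = 11/x2
Evaluate at x2 = 10.27: c1 = 11 / 10.27
c1 = 1.0711

1.0711


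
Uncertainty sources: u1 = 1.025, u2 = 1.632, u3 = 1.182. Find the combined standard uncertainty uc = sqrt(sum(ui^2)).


uc = sqrt(1.025^2 + 1.632^2 + 1.182^2)
uc = sqrt(5.111173)
uc = 2.2608

2.2608


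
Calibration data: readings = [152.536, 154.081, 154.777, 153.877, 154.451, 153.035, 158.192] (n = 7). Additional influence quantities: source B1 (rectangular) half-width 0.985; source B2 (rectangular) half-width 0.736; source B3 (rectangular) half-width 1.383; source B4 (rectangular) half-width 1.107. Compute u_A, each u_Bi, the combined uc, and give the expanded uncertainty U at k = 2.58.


mean = (152.536 + 154.081 + 154.777 + 153.877 + 154.451 + 153.035 + 158.192) / 7 = 154.4212857
s = sqrt(sum((x - mean)^2)/(n-1)) = 1.8363838
u_A = s / sqrt(n) = 1.8363838 / sqrt(7) = 0.69408784
u_B1 = 0.985 / sqrt(3) = 0.56869002
u_B2 = 0.736 / sqrt(3) = 0.4249298
u_B3 = 1.383 / sqrt(3) = 0.79847542
u_B4 = 1.107 / sqrt(3) = 0.63912675
uc = sqrt(0.69408784^2 + 0.56869002^2 + 0.4249298^2 + 0.79847542^2 + 0.63912675^2) = 1.4254044
U = k * uc = 2.58 * 1.4254044
U = 3.6775

3.6775


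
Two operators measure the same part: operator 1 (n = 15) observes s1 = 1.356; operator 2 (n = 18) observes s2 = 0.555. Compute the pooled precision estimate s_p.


s_p = sqrt(((n1-1)*s1^2 + (n2-1)*s2^2) / (n1+n2-2))
numerator = (15-1)*1.356^2 + (18-1)*0.555^2 = 25.742304 + 5.236425 = 30.978729
denominator = 15 + 18 - 2 = 31
s_p^2 = 30.978729 / 31 = 0.99931384
s_p = sqrt(0.99931384) = 0.9997

0.9997


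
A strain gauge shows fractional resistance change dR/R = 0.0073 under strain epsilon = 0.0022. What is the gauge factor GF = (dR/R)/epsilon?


GF = (dR/R) / epsilon
= 0.0073 / 0.0022
= 3.3182

3.3182


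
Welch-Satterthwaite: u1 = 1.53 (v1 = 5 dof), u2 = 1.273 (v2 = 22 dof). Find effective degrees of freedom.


uc = sqrt(u1^2 + u2^2) = sqrt(1.53^2 + 1.273^2) = 1.9903339
v_eff = uc^4 / (u1^4/v1 + u2^4/v2)
= 1.9903339^4 / (1.53^4/5 + 1.273^4/22)
= 15.69292 / 1.2153314
v_eff = 12.9125

12.9125


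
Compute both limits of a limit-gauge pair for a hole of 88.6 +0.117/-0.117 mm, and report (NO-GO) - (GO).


GO = nominal - lower_tol (smallest hole = maximum material condition)
GO = 88.6 - 0.117 = 88.483
NO-GO = nominal + upper_tol (largest hole = least material condition)
NO-GO = 88.6 + 0.117 = 88.717
spread = NO-GO - GO = 88.717 - 88.483 = 0.2340

0.2340


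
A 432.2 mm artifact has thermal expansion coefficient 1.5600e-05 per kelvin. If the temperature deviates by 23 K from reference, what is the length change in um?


dL = L * alpha * dT
= 432.2 * 1.5600e-05 * 23
= 0.1550734 mm
dL_um = 0.1550734 * 1000 = 155.0734 um

155.0734


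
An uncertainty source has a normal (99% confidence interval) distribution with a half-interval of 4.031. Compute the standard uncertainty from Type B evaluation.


u_B = half_width / 2.576
u_B = 4.031 / 2.576
u_B = 1.5648

1.5648


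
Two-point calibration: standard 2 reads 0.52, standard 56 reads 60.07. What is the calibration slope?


slope = (y2 - y1) / (x2 - x1)
= (60.07 - 0.52) / (56 - 2)
= 59.5500 / 54
= 1.1028

1.1028


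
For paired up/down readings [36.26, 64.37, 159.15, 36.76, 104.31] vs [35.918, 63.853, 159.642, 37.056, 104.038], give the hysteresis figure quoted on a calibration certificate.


|36.26 - 35.918| = 0.3420
|64.37 - 63.853| = 0.5170
|159.15 - 159.642| = 0.4920
|36.76 - 37.056| = 0.2960
|104.31 - 104.038| = 0.2720
hysteresis = max(diffs) = 0.5170

0.5170


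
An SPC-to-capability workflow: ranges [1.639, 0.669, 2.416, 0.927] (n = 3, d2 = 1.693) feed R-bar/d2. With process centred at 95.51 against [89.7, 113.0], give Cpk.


R_bar = (1.639 + 0.669 + 2.416 + 0.927) / 4 = 1.41275
sigma = R_bar / d2 = 1.41275 / 1.693 = 0.83446545
Cp = (USL - LSL)/(6*sigma) = (113.0 - 89.7)/(6*0.83446545) = 4.6537
Cpu = (113.0 - 95.51)/(3*0.83446545) = 6.9865
Cpl = (95.51 - 89.7)/(3*0.83446545) = 2.3208
Cpk = min(Cpu, Cpl) = 2.3208

2.3208


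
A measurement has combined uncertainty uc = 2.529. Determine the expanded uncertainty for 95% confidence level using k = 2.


U = k * uc
U = 2 * 2.529
U = 5.0580

5.0580


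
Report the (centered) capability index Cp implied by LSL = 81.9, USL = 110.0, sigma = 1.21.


Cp = (USL - LSL) / (6 * sigma)
= (110.0 - 81.9) / (6 * 1.21)
= 28.1000 / 7.2600
= 3.8705

3.8705


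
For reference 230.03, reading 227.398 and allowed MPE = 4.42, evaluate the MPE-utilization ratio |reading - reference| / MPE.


e = indication - reference = 227.398 - 230.03 = -2.6320
|e| = 2.6320
ratio = |e| / MPE = 2.6320 / 4.42
ratio = 0.5955

0.5955


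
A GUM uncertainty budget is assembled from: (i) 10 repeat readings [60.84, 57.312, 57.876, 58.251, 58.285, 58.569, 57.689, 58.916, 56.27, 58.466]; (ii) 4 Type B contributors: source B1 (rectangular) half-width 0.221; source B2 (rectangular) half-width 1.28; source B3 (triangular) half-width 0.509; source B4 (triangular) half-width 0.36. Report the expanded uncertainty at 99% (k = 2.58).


mean = (60.84 + 57.312 + 57.876 + 58.251 + 58.285 + 58.569 + 57.689 + 58.916 + 56.27 + 58.466) / 10 = 58.2474
s = sqrt(sum((x - mean)^2)/(n-1)) = 1.1811516
u_A = s / sqrt(n) = 1.1811516 / sqrt(10) = 0.37351293
u_B1 = 0.221 / sqrt(3) = 0.12759441
u_B2 = 1.28 / sqrt(3) = 0.73900834
u_B3 = 0.509 / sqrt(6) = 0.20779838
u_B4 = 0.36 / sqrt(6) = 0.14696938
uc = sqrt(0.37351293^2 + 0.12759441^2 + 0.73900834^2 + 0.20779838^2 + 0.14696938^2) = 0.87561734
U = k * uc = 2.58 * 0.87561734
U = 2.2591

2.2591


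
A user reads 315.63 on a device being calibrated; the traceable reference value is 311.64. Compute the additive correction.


Correction = standard - reading
= 311.64 - 315.63
= -3.9900

-3.9900


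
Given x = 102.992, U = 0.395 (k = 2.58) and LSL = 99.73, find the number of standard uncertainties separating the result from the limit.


u = U / k = 0.395 / 2.58 = 0.15310078
margin = |LSL - x| = |99.73 - 102.992| = 3.262
z = margin / u = 3.262 / 0.15310078
z = 21.3062

21.3062


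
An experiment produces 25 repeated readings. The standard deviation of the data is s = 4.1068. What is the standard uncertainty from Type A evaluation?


u_A = s / sqrt(n)
u_A = 4.1068 / sqrt(25)
u_A = 4.1068 / 5
u_A = 0.8214

0.8214


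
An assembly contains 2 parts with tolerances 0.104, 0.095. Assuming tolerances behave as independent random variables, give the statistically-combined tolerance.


RSS = sqrt(0.104^2 + 0.095^2)
= sqrt(0.019841)
= 0.1409

0.1409


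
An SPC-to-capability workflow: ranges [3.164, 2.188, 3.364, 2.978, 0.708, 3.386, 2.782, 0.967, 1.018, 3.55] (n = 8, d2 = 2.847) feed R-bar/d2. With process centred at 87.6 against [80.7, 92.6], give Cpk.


R_bar = (3.164 + 2.188 + 3.364 + 2.978 + 0.708 + 3.386 + 2.782 + 0.967 + 1.018 + 3.55) / 10 = 2.4105
sigma = R_bar / d2 = 2.4105 / 2.847 = 0.84668072
Cp = (USL - LSL)/(6*sigma) = (92.6 - 80.7)/(6*0.84668072) = 2.3425
Cpu = (92.6 - 87.6)/(3*0.84668072) = 1.9685
Cpl = (87.6 - 80.7)/(3*0.84668072) = 2.7165
Cpk = min(Cpu, Cpl) = 1.9685

1.9685


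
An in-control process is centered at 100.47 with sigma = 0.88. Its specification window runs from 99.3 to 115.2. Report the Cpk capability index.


Cpu = (USL - mean) / (3*sigma) = (115.2 - 100.47) / (3*0.88) = 5.5795
Cpl = (mean - LSL) / (3*sigma) = (100.47 - 99.3) / (3*0.88) = 0.4432
Cpk = min(Cpu, Cpl) = 0.4432

0.4432


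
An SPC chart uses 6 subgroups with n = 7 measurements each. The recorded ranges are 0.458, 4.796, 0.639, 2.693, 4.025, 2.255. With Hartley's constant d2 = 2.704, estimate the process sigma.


R_bar = (0.458 + 4.796 + 0.639 + 2.693 + 4.025 + 2.255) / 6
R_bar = 14.866 / 6 = 2.4776667
sigma_hat = R_bar / d2 = 2.4776667 / 2.704 = 0.9163

0.9163


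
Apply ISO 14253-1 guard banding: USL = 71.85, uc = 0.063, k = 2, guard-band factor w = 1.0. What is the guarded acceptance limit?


U = k * uc = 2 * 0.063 = 0.126
guard band g = w * U = 1.0 * 0.126 = 0.126
AL = USL - g = 71.85 - 0.126
AL = 71.7240

71.7240


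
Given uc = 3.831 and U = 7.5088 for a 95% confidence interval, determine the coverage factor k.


k = U / uc
k = 7.5088 / 3.831
k = 1.96

1.96


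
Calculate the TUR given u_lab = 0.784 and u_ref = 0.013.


TUR = u_lab / u_ref
= 0.784 / 0.013
= 60.3077

60.3077


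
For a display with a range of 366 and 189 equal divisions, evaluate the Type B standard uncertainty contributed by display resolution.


resolution = range / divisions
resolution = 366 / 189 = 1.9365079
u_res = resolution / (2*sqrt(3))
u_res = 1.9365079 / 3.4641016
u_res = 0.5590

0.5590


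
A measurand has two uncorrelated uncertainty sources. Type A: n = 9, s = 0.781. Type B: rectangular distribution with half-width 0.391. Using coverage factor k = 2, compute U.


u_A = s / sqrt(n) = 0.781 / sqrt(9) = 0.26033333
u_B = half_width / sqrt(3) = 0.391 / sqrt(3) = 0.22574396
uc = sqrt(u_A^2 + u_B^2) = sqrt(0.26033333^2 + 0.22574396^2) = 0.34457768
U = k * uc = 2 * 0.34457768
U = 0.6892

0.6892


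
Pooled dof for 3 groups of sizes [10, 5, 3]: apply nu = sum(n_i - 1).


nu = sum_i (n_i - 1)
nu = ((10 - 1) + (5 - 1) + (3 - 1))
nu = 9 + 4 + 2
nu = 15

15


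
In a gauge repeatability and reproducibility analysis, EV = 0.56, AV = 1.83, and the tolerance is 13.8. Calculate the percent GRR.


GRR = sqrt(EV^2 + AV^2) = sqrt(0.56^2 + 1.83^2) = 1.9137659
%GRR = GRR / tol * 100 = 1.9137659 / 13.8 * 100
%GRR = 13.8679

13.8679


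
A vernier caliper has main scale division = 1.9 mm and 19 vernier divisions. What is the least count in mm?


LC = MSD / n_div
= 1.9 / 19
= 0.1000

0.1000


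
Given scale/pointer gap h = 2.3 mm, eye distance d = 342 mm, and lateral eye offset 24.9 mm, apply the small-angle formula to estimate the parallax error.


error = h * offset / d
= 2.3 * 24.9 / 342
= 0.1675

0.1675


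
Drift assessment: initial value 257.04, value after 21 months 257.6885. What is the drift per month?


rate = (v2 - v1) / months
= (257.6885 - 257.04) / 21
= 0.6485 / 21
= 0.0309

0.0309


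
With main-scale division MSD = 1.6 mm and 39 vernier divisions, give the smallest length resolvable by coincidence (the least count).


LC = MSD / n_div
= 1.6 / 39
= 0.0410

0.0410


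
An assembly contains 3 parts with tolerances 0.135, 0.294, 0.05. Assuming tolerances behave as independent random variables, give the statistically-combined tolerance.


RSS = sqrt(0.135^2 + 0.294^2 + 0.05^2)
= sqrt(0.107161)
= 0.3274

0.3274


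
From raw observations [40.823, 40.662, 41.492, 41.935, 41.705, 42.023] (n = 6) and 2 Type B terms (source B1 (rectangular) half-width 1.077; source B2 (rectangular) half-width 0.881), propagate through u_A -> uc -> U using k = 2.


mean = (40.823 + 40.662 + 41.492 + 41.935 + 41.705 + 42.023) / 6 = 41.44
s = sqrt(sum((x - mean)^2)/(n-1)) = 0.57337876
u_A = s / sqrt(n) = 0.57337876 / sqrt(6) = 0.2340809
u_B1 = 1.077 / sqrt(3) = 0.62180624
u_B2 = 0.881 / sqrt(3) = 0.50864559
uc = sqrt(0.2340809^2 + 0.62180624^2 + 0.50864559^2) = 0.83675397
U = k * uc = 2 * 0.83675397
U = 1.6735

1.6735


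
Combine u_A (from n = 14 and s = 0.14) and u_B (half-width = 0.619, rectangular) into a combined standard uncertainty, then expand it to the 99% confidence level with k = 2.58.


u_A = s / sqrt(n) = 0.14 / sqrt(14) = 0.037416574
u_B = half_width / sqrt(3) = 0.619 / sqrt(3) = 0.35737982
uc = sqrt(u_A^2 + u_B^2) = sqrt(0.037416574^2 + 0.35737982^2) = 0.35933318
U = k * uc = 2.58 * 0.35933318
U = 0.9271

0.9271


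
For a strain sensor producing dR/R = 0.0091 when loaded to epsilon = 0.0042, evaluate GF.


GF = (dR/R) / epsilon
= 0.0091 / 0.0042
= 2.1667

2.1667


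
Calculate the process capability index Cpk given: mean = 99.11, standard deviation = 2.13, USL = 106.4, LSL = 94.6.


Cpu = (USL - mean) / (3*sigma) = (106.4 - 99.11) / (3*2.13) = 1.1408
Cpl = (mean - LSL) / (3*sigma) = (99.11 - 94.6) / (3*2.13) = 0.7058
Cpk = min(Cpu, Cpl) = 0.7058

0.7058


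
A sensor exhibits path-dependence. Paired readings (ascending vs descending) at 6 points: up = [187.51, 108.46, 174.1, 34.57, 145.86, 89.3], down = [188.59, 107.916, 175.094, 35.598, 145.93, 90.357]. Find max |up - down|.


|187.51 - 188.59| = 1.0800
|108.46 - 107.916| = 0.5440
|174.1 - 175.094| = 0.9940
|34.57 - 35.598| = 1.0280
|145.86 - 145.93| = 0.0700
|89.3 - 90.357| = 1.0570
hysteresis = max(diffs) = 1.0800

1.0800


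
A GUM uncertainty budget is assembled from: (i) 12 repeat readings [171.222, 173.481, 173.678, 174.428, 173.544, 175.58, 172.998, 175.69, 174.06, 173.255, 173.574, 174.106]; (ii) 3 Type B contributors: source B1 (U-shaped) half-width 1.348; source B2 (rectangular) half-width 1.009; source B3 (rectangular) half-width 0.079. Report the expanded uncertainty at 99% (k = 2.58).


mean = (171.222 + 173.481 + 173.678 + 174.428 + 173.544 + 175.58 + 172.998 + 175.69 + 174.06 + 173.255 + 173.574 + 174.106) / 12 = 173.8013333
s = sqrt(sum((x - mean)^2)/(n-1)) = 1.1722422
u_A = s / sqrt(n) = 1.1722422 / sqrt(12) = 0.33839717
u_B1 = 1.348 / sqrt(2) = 0.95317994
u_B2 = 1.009 / sqrt(3) = 0.58254642
u_B3 = 0.079 / sqrt(3) = 0.045610671
uc = sqrt(0.33839717^2 + 0.95317994^2 + 0.58254642^2 + 0.045610671^2) = 1.1681204
U = k * uc = 2.58 * 1.1681204
U = 3.0138

3.0138


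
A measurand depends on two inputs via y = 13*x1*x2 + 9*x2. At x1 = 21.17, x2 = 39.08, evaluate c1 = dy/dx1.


y = 13*x1*x2 + 9*x2
dy/dx1 = 13*x2
Evaluate at x2 = 39.08: c1 = 13 * 39.08
c1 = 508.0400

508.0400


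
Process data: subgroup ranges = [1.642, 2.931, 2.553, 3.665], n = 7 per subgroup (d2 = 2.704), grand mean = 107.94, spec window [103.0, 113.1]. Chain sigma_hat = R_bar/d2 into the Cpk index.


R_bar = (1.642 + 2.931 + 2.553 + 3.665) / 4 = 2.69775
sigma = R_bar / d2 = 2.69775 / 2.704 = 0.99768861
Cp = (USL - LSL)/(6*sigma) = (113.1 - 103.0)/(6*0.99768861) = 1.6872
Cpu = (113.1 - 107.94)/(3*0.99768861) = 1.7240
Cpl = (107.94 - 103.0)/(3*0.99768861) = 1.6505
Cpk = min(Cpu, Cpl) = 1.6505

1.6505


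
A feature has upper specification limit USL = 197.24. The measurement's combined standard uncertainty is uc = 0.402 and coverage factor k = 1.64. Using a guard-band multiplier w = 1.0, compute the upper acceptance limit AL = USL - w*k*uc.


U = k * uc = 1.64 * 0.402 = 0.65928
guard band g = w * U = 1.0 * 0.65928 = 0.65928
AL = USL - g = 197.24 - 0.65928
AL = 196.5807

196.5807


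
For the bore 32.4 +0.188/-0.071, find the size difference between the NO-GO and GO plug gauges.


GO = nominal - lower_tol (smallest hole = maximum material condition)
GO = 32.4 - 0.071 = 32.329
NO-GO = nominal + upper_tol (largest hole = least material condition)
NO-GO = 32.4 + 0.188 = 32.588
spread = NO-GO - GO = 32.588 - 32.329 = 0.2590

0.2590


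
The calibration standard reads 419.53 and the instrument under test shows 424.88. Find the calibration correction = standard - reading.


Correction = standard - reading
= 419.53 - 424.88
= -5.3500

-5.3500


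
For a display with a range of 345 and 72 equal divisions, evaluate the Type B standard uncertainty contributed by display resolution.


resolution = range / divisions
resolution = 345 / 72 = 4.7916667
u_res = resolution / (2*sqrt(3))
u_res = 4.7916667 / 3.4641016
u_res = 1.3832

1.3832


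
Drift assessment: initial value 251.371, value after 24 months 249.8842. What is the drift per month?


rate = (v2 - v1) / months
= (249.8842 - 251.371) / 24
= -1.4868 / 24
= -0.0620

-0.0620


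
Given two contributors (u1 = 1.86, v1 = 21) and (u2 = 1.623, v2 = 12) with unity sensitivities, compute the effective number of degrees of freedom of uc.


uc = sqrt(u1^2 + u2^2) = sqrt(1.86^2 + 1.623^2) = 2.468548
v_eff = uc^4 / (u1^4/v1 + u2^4/v2)
= 2.468548^4 / (1.86^4/21 + 1.623^4/12)
= 37.133536 / 1.148164
v_eff = 32.3417

32.3417


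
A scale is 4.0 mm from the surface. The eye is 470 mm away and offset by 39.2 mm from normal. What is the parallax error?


error = h * offset / d
= 4.0 * 39.2 / 470
= 0.3336

0.3336


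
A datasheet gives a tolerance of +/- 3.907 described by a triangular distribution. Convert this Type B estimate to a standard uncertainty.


u_B = half_width / sqrt(6)
u_B = 3.907 / 2.4494897
u_B = 1.5950

1.5950


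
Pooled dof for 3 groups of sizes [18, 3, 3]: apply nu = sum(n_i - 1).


nu = sum_i (n_i - 1)
nu = ((18 - 1) + (3 - 1) + (3 - 1))
nu = 17 + 2 + 2
nu = 21

21


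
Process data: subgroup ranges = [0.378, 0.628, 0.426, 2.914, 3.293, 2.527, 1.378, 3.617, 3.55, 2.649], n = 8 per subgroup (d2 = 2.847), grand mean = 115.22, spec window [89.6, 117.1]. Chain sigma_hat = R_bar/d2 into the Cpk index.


R_bar = (0.378 + 0.628 + 0.426 + 2.914 + 3.293 + 2.527 + 1.378 + 3.617 + 3.55 + 2.649) / 10 = 2.136
sigma = R_bar / d2 = 2.136 / 2.847 = 0.75026344
Cp = (USL - LSL)/(6*sigma) = (117.1 - 89.6)/(6*0.75026344) = 6.1090
Cpu = (117.1 - 115.22)/(3*0.75026344) = 0.8353
Cpl = (115.22 - 89.6)/(3*0.75026344) = 11.3827
Cpk = min(Cpu, Cpl) = 0.8353

0.8353


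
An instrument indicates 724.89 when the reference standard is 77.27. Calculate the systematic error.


Systematic error = measured - true
= 724.89 - 77.27
= 647.6200

647.6200


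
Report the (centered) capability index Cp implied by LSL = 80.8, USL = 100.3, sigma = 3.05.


Cp = (USL - LSL) / (6 * sigma)
= (100.3 - 80.8) / (6 * 3.05)
= 19.5000 / 18.3000
= 1.0656

1.0656


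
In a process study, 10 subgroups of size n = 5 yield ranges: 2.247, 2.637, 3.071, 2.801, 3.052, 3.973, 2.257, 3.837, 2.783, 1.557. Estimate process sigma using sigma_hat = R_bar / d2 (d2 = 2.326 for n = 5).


R_bar = (2.247 + 2.637 + 3.071 + 2.801 + 3.052 + 3.973 + 2.257 + 3.837 + 2.783 + 1.557) / 10
R_bar = 28.215 / 10 = 2.8215
sigma_hat = R_bar / d2 = 2.8215 / 2.326 = 1.2130

1.2130


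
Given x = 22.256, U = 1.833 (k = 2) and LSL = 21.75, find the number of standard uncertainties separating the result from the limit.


u = U / k = 1.833 / 2 = 0.9165
margin = |LSL - x| = |21.75 - 22.256| = 0.506
z = margin / u = 0.506 / 0.9165
z = 0.5521

0.5521


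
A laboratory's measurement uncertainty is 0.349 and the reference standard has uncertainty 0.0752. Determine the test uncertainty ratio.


TUR = u_lab / u_ref
= 0.349 / 0.0752
= 4.6410

4.6410


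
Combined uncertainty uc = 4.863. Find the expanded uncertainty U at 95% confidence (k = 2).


U = k * uc
U = 2 * 4.863
U = 9.7260

9.7260


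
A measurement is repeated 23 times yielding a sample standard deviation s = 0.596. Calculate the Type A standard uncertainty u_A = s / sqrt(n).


u_A = s / sqrt(n)
u_A = 0.596 / sqrt(23)
u_A = 0.596 / 4.7958315
u_A = 0.1243

0.1243


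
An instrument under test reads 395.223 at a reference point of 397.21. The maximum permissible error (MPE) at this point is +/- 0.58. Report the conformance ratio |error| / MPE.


e = indication - reference = 395.223 - 397.21 = -1.9870
|e| = 1.9870
ratio = |e| / MPE = 1.9870 / 0.58
ratio = 3.4259

3.4259


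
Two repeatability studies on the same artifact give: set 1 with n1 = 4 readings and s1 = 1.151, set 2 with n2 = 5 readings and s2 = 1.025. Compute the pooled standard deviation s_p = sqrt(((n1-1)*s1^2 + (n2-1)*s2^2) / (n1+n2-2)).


s_p = sqrt(((n1-1)*s1^2 + (n2-1)*s2^2) / (n1+n2-2))
numerator = (4-1)*1.151^2 + (5-1)*1.025^2 = 3.974403 + 4.2025 = 8.176903
denominator = 4 + 5 - 2 = 7
s_p^2 = 8.176903 / 7 = 1.168129
s_p = sqrt(1.168129) = 1.0808

1.0808


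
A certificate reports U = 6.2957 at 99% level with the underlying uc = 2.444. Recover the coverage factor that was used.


k = U / uc
k = 6.2957 / 2.444
k = 2.576

2.576


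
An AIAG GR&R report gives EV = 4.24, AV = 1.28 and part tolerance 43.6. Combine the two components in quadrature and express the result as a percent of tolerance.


GRR = sqrt(EV^2 + AV^2) = sqrt(4.24^2 + 1.28^2) = 4.4289954
%GRR = GRR / tol * 100 = 4.4289954 / 43.6 * 100
%GRR = 10.1582

10.1582


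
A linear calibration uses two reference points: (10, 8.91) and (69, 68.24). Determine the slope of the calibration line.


slope = (y2 - y1) / (x2 - x1)
= (68.24 - 8.91) / (69 - 10)
= 59.3300 / 59
= 1.0056

1.0056


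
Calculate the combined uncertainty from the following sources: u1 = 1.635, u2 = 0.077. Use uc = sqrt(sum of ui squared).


uc = sqrt(1.635^2 + 0.077^2)
uc = sqrt(2.679154)
uc = 1.6368

1.6368


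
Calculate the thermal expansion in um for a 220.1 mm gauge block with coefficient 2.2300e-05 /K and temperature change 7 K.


dL = L * alpha * dT
= 220.1 * 2.2300e-05 * 7
= 0.0343576 mm
dL_um = 0.0343576 * 1000 = 34.3576 um

34.3576


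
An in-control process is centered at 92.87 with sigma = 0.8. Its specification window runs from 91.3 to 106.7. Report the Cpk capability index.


Cpu = (USL - mean) / (3*sigma) = (106.7 - 92.87) / (3*0.8) = 5.7625
Cpl = (mean - LSL) / (3*sigma) = (92.87 - 91.3) / (3*0.8) = 0.6542
Cpk = min(Cpu, Cpl) = 0.6542

0.6542


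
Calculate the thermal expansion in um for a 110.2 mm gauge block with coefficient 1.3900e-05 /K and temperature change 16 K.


dL = L * alpha * dT
= 110.2 * 1.3900e-05 * 16
= 0.0245085 mm
dL_um = 0.0245085 * 1000 = 24.5085 um

24.5085


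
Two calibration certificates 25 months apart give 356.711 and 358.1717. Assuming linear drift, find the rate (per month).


rate = (v2 - v1) / months
= (358.1717 - 356.711) / 25
= 1.4607 / 25
= 0.0584

0.0584


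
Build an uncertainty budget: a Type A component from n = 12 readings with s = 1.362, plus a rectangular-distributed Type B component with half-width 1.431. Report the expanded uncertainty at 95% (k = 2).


u_A = s / sqrt(n) = 1.362 / sqrt(12) = 0.39317553
u_B = half_width / sqrt(3) = 1.431 / sqrt(3) = 0.82618824
uc = sqrt(u_A^2 + u_B^2) = sqrt(0.39317553^2 + 0.82618824^2) = 0.91497213
U = k * uc = 2 * 0.91497213
U = 1.8299

1.8299


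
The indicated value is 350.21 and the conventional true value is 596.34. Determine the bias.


Systematic error = measured - true
= 350.21 - 596.34
= -246.1300

-246.1300


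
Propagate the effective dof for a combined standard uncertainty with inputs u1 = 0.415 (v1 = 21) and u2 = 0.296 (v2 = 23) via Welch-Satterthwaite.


uc = sqrt(u1^2 + u2^2) = sqrt(0.415^2 + 0.296^2) = 0.50974602
v_eff = uc^4 / (u1^4/v1 + u2^4/v2)
= 0.50974602^4 / (0.415^4/21 + 0.296^4/23)
= 0.067517348 / 0.0017462137
v_eff = 38.6650

38.6650


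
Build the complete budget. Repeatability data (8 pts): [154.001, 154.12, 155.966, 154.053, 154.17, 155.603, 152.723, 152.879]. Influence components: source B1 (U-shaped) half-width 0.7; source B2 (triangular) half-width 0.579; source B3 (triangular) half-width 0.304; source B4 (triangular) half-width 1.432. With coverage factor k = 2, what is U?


mean = (154.001 + 154.12 + 155.966 + 154.053 + 154.17 + 155.603 + 152.723 + 152.879) / 8 = 154.189375
s = sqrt(sum((x - mean)^2)/(n-1)) = 1.1390059
u_A = s / sqrt(n) = 1.1390059 / sqrt(8) = 0.4026994
u_B1 = 0.7 / sqrt(2) = 0.49497475
u_B2 = 0.579 / sqrt(6) = 0.23637576
u_B3 = 0.304 / sqrt(6) = 0.12410748
u_B4 = 1.432 / sqrt(6) = 0.58461155
uc = sqrt(0.4026994^2 + 0.49497475^2 + 0.23637576^2 + 0.12410748^2 + 0.58461155^2) = 0.90565647
U = k * uc = 2 * 0.90565647
U = 1.8113

1.8113


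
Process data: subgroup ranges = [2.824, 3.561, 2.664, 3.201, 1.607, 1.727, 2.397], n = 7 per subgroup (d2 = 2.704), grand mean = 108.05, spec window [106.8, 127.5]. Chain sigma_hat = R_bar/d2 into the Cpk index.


R_bar = (2.824 + 3.561 + 2.664 + 3.201 + 1.607 + 1.727 + 2.397) / 7 = 2.5687143
sigma = R_bar / d2 = 2.5687143 / 2.704 = 0.94996831
Cp = (USL - LSL)/(6*sigma) = (127.5 - 106.8)/(6*0.94996831) = 3.6317
Cpu = (127.5 - 108.05)/(3*0.94996831) = 6.8248
Cpl = (108.05 - 106.8)/(3*0.94996831) = 0.4386
Cpk = min(Cpu, Cpl) = 0.4386

0.4386


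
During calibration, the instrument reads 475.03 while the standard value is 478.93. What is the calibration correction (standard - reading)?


Correction = standard - reading
= 478.93 - 475.03
= 3.9000

3.9000


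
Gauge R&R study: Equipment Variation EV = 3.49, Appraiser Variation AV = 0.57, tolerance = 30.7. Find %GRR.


GRR = sqrt(EV^2 + AV^2) = sqrt(3.49^2 + 0.57^2) = 3.5362409
%GRR = GRR / tol * 100 = 3.5362409 / 30.7 * 100
%GRR = 11.5187

11.5187


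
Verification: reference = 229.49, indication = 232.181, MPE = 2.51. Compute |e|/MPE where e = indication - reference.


e = indication - reference = 232.181 - 229.49 = 2.6910
|e| = 2.6910
ratio = |e| / MPE = 2.6910 / 2.51
ratio = 1.0721

1.0721


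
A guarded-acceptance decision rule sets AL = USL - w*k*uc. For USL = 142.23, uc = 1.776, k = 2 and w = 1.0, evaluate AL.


U = k * uc = 2 * 1.776 = 3.552
guard band g = w * U = 1.0 * 3.552 = 3.552
AL = USL - g = 142.23 - 3.552
AL = 138.6780

138.6780


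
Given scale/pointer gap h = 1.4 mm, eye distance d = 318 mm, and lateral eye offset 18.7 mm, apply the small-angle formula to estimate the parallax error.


error = h * offset / d
= 1.4 * 18.7 / 318
= 0.0823

0.0823


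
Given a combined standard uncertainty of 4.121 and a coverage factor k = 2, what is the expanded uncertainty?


U = k * uc
U = 2 * 4.121
U = 8.2420

8.2420


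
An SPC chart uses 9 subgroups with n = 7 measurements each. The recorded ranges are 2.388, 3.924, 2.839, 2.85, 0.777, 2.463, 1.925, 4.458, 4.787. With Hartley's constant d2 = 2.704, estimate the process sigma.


R_bar = (2.388 + 3.924 + 2.839 + 2.85 + 0.777 + 2.463 + 1.925 + 4.458 + 4.787) / 9
R_bar = 26.411 / 9 = 2.9345556
sigma_hat = R_bar / d2 = 2.9345556 / 2.704 = 1.0853

1.0853


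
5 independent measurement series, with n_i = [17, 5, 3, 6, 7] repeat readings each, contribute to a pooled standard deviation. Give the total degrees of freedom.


nu = sum_i (n_i - 1)
nu = ((17 - 1) + (5 - 1) + (3 - 1) + (6 - 1) + (7 - 1))
nu = 16 + 4 + 2 + 5 + 6
nu = 33

33


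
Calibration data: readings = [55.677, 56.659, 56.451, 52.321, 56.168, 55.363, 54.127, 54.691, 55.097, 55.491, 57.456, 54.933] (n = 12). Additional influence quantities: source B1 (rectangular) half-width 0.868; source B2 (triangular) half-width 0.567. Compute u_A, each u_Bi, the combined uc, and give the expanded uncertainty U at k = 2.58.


mean = (55.677 + 56.659 + 56.451 + 52.321 + 56.168 + 55.363 + 54.127 + 54.691 + 55.097 + 55.491 + 57.456 + 54.933) / 12 = 55.3695
s = sqrt(sum((x - mean)^2)/(n-1)) = 1.3312744
u_A = s / sqrt(n) = 1.3312744 / sqrt(12) = 0.38430582
u_B1 = 0.868 / sqrt(3) = 0.50114003
u_B2 = 0.567 / sqrt(6) = 0.23147678
uc = sqrt(0.38430582^2 + 0.50114003^2 + 0.23147678^2) = 0.67261712
U = k * uc = 2.58 * 0.67261712
U = 1.7354

1.7354


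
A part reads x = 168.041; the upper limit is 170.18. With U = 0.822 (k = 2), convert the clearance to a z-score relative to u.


u = U / k = 0.822 / 2 = 0.411
margin = |USL - x| = |170.18 - 168.041| = 2.139
z = margin / u = 2.139 / 0.411
z = 5.2044

5.2044


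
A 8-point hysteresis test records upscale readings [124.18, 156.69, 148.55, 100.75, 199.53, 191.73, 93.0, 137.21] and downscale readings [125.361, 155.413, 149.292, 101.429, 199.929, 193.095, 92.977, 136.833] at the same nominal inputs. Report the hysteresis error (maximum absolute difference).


|124.18 - 125.361| = 1.1810
|156.69 - 155.413| = 1.2770
|148.55 - 149.292| = 0.7420
|100.75 - 101.429| = 0.6790
|199.53 - 199.929| = 0.3990
|191.73 - 193.095| = 1.3650
|93.0 - 92.977| = 0.0230
|137.21 - 136.833| = 0.3770
hysteresis = max(diffs) = 1.3650

1.3650


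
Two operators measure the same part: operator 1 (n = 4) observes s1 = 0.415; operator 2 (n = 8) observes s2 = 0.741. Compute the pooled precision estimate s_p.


s_p = sqrt(((n1-1)*s1^2 + (n2-1)*s2^2) / (n1+n2-2))
numerator = (4-1)*0.415^2 + (8-1)*0.741^2 = 0.516675 + 3.843567 = 4.360242
denominator = 4 + 8 - 2 = 10
s_p^2 = 4.360242 / 10 = 0.4360242
s_p = sqrt(0.4360242) = 0.6603

0.6603


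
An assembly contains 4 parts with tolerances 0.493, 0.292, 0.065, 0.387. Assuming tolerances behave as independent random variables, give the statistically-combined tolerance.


RSS = sqrt(0.493^2 + 0.292^2 + 0.065^2 + 0.387^2)
= sqrt(0.482307)
= 0.6945

0.6945


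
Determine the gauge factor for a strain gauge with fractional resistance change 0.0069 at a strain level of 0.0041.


GF = (dR/R) / epsilon
= 0.0069 / 0.0041
= 1.6829

1.6829


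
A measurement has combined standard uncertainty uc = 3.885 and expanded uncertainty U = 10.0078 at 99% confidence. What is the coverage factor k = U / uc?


k = U / uc
k = 10.0078 / 3.885
k = 2.576

2.576


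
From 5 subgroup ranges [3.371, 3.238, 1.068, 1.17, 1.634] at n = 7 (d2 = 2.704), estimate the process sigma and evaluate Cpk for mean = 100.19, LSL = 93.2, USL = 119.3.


R_bar = (3.371 + 3.238 + 1.068 + 1.17 + 1.634) / 5 = 2.0962
sigma = R_bar / d2 = 2.0962 / 2.704 = 0.77522189
Cp = (USL - LSL)/(6*sigma) = (119.3 - 93.2)/(6*0.77522189) = 5.6113
Cpu = (119.3 - 100.19)/(3*0.77522189) = 8.2170
Cpl = (100.19 - 93.2)/(3*0.77522189) = 3.0056
Cpk = min(Cpu, Cpl) = 3.0056

3.0056


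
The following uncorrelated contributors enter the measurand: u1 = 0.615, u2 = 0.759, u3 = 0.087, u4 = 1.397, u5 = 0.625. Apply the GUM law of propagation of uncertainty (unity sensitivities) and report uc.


uc = sqrt(0.615^2 + 0.759^2 + 0.087^2 + 1.397^2 + 0.625^2)
uc = sqrt(3.304109)
uc = 1.8177

1.8177


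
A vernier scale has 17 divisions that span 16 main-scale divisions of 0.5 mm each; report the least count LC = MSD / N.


LC = MSD / n_div
= 0.5 / 17
= 0.0294

0.0294


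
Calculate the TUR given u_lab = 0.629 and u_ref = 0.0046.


TUR = u_lab / u_ref
= 0.629 / 0.0046
= 136.7391

136.7391


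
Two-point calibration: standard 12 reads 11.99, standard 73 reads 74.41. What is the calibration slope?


slope = (y2 - y1) / (x2 - x1)
= (74.41 - 11.99) / (73 - 12)
= 62.4200 / 61
= 1.0233

1.0233


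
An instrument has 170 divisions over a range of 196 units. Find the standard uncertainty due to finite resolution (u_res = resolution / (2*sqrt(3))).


resolution = range / divisions
resolution = 196 / 170 = 1.1529412
u_res = resolution / (2*sqrt(3))
u_res = 1.1529412 / 3.4641016
u_res = 0.3328

0.3328


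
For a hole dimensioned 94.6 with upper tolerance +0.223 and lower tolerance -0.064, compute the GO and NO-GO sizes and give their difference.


GO = nominal - lower_tol (smallest hole = maximum material condition)
GO = 94.6 - 0.064 = 94.536
NO-GO = nominal + upper_tol (largest hole = least material condition)
NO-GO = 94.6 + 0.223 = 94.823
spread = NO-GO - GO = 94.823 - 94.536 = 0.2870

0.2870


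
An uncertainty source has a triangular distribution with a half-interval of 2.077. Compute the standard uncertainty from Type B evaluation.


u_B = half_width / sqrt(6)
u_B = 2.077 / 2.4494897
u_B = 0.8479

0.8479


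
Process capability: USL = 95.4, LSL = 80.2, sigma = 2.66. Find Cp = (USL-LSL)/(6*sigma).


Cp = (USL - LSL) / (6 * sigma)
= (95.4 - 80.2) / (6 * 2.66)
= 15.2000 / 15.9600
= 0.9524

0.9524


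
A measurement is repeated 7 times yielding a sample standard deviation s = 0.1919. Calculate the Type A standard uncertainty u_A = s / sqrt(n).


u_A = s / sqrt(n)
u_A = 0.1919 / sqrt(7)
u_A = 0.1919 / 2.6457513
u_A = 0.0725

0.0725


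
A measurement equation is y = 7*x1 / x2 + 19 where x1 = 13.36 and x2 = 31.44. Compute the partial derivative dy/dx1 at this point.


y = 7*x1 / x2 + 19
dy/dx1 = 7/x2
Evaluate at x2 = 31.44: c1 = 7 / 31.44
c1 = 0.2226

0.2226


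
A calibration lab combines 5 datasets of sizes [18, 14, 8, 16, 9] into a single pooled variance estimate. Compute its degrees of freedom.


nu = sum_i (n_i - 1)
nu = ((18 - 1) + (14 - 1) + (8 - 1) + (16 - 1) + (9 - 1))
nu = 17 + 13 + 7 + 15 + 8
nu = 60

60


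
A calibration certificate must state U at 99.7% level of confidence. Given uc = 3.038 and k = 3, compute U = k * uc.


U = k * uc
U = 3 * 3.038
U = 9.1140

9.1140


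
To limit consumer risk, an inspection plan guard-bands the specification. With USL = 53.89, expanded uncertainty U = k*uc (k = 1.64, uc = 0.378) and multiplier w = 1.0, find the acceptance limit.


U = k * uc = 1.64 * 0.378 = 0.61992
guard band g = w * U = 1.0 * 0.61992 = 0.61992
AL = USL - g = 53.89 - 0.61992
AL = 53.2701

53.2701


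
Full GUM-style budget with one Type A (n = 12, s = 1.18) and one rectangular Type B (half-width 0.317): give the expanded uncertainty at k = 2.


u_A = s / sqrt(n) = 1.18 / sqrt(12) = 0.34063666
u_B = half_width / sqrt(3) = 0.317 / sqrt(3) = 0.18302004
uc = sqrt(u_A^2 + u_B^2) = sqrt(0.34063666^2 + 0.18302004^2) = 0.38669066
U = k * uc = 2 * 0.38669066
U = 0.7734

0.7734


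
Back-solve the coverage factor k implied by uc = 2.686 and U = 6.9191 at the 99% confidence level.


k = U / uc
k = 6.9191 / 2.686
k = 2.576

2.576


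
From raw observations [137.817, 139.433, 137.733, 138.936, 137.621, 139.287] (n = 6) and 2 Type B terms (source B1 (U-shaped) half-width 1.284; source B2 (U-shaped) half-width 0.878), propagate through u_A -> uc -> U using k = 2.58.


mean = (137.817 + 139.433 + 137.733 + 138.936 + 137.621 + 139.287) / 6 = 138.4711667
s = sqrt(sum((x - mean)^2)/(n-1)) = 0.83694502
u_A = s / sqrt(n) = 0.83694502 / sqrt(6) = 0.34168137
u_B1 = 1.284 / sqrt(2) = 0.90792511
u_B2 = 0.878 / sqrt(2) = 0.62083975
uc = sqrt(0.34168137^2 + 0.90792511^2 + 0.62083975^2) = 1.1517448
U = k * uc = 2.58 * 1.1517448
U = 2.9715

2.9715


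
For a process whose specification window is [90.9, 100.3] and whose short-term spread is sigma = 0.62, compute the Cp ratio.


Cp = (USL - LSL) / (6 * sigma)
= (100.3 - 90.9) / (6 * 0.62)
= 9.4000 / 3.7200
= 2.5269

2.5269


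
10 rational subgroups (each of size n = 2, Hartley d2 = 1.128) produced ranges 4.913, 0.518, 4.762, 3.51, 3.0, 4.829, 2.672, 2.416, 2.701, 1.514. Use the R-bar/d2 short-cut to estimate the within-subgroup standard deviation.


R_bar = (4.913 + 0.518 + 4.762 + 3.51 + 3.0 + 4.829 + 2.672 + 2.416 + 2.701 + 1.514) / 10
R_bar = 30.835 / 10 = 3.0835
sigma_hat = R_bar / d2 = 3.0835 / 1.128 = 2.7336

2.7336


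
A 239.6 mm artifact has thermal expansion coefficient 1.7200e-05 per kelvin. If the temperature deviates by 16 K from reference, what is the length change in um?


dL = L * alpha * dT
= 239.6 * 1.7200e-05 * 16
= 0.0659379 mm
dL_um = 0.0659379 * 1000 = 65.9379 um

65.9379


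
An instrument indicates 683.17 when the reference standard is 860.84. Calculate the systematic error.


Systematic error = measured - true
= 683.17 - 860.84
= -177.6700

-177.6700


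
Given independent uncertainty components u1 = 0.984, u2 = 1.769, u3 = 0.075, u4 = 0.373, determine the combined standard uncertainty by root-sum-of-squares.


uc = sqrt(0.984^2 + 1.769^2 + 0.075^2 + 0.373^2)
uc = sqrt(4.242371)
uc = 2.0597

2.0597


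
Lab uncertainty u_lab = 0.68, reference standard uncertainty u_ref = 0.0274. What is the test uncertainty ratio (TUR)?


TUR = u_lab / u_ref
= 0.68 / 0.0274
= 24.8175

24.8175


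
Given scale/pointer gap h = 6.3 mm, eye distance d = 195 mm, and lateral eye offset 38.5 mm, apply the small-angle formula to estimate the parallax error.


error = h * offset / d
= 6.3 * 38.5 / 195
= 1.2438

1.2438


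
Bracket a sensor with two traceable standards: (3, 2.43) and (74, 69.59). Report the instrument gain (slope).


slope = (y2 - y1) / (x2 - x1)
= (69.59 - 2.43) / (74 - 3)
= 67.1600 / 71
= 0.9459

0.9459


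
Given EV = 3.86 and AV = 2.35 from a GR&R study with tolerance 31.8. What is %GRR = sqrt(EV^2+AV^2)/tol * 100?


GRR = sqrt(EV^2 + AV^2) = sqrt(3.86^2 + 2.35^2) = 4.5190818
%GRR = GRR / tol * 100 = 4.5190818 / 31.8 * 100
%GRR = 14.2109

14.2109


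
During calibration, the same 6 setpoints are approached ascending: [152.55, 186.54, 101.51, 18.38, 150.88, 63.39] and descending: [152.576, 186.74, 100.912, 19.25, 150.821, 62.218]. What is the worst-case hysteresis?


|152.55 - 152.576| = 0.0260
|186.54 - 186.74| = 0.2000
|101.51 - 100.912| = 0.5980
|18.38 - 19.25| = 0.8700
|150.88 - 150.821| = 0.0590
|63.39 - 62.218| = 1.1720
hysteresis = max(diffs) = 1.1720

1.1720


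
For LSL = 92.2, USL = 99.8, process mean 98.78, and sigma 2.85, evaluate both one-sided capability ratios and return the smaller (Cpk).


Cpu = (USL - mean) / (3*sigma) = (99.8 - 98.78) / (3*2.85) = 0.1193
Cpl = (mean - LSL) / (3*sigma) = (98.78 - 92.2) / (3*2.85) = 0.7696
Cpk = min(Cpu, Cpl) = 0.1193

0.1193


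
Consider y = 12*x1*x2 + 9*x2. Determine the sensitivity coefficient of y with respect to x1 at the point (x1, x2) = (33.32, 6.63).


y = 12*x1*x2 + 9*x2
dy/dx1 = 12*x2
Evaluate at x2 = 6.63: c1 = 12 * 6.63
c1 = 79.5600

79.5600


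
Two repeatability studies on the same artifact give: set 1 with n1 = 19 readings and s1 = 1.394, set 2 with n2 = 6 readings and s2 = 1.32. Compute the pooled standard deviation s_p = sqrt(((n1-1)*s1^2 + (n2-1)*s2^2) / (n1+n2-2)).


s_p = sqrt(((n1-1)*s1^2 + (n2-1)*s2^2) / (n1+n2-2))
numerator = (19-1)*1.394^2 + (6-1)*1.32^2 = 34.978248 + 8.712 = 43.690248
denominator = 19 + 6 - 2 = 23
s_p^2 = 43.690248 / 23 = 1.899576
s_p = sqrt(1.899576) = 1.3783

1.3783


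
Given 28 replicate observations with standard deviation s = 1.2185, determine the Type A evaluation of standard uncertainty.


u_A = s / sqrt(n)
u_A = 1.2185 / sqrt(28)
u_A = 1.2185 / 5.2915026
u_A = 0.2303

0.2303


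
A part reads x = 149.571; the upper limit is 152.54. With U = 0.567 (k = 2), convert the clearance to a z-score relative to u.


u = U / k = 0.567 / 2 = 0.2835
margin = |USL - x| = |152.54 - 149.571| = 2.969
z = margin / u = 2.969 / 0.2835
z = 10.4727

10.4727


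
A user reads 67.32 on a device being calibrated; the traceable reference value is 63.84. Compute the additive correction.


Correction = standard - reading
= 63.84 - 67.32
= -3.4800

-3.4800


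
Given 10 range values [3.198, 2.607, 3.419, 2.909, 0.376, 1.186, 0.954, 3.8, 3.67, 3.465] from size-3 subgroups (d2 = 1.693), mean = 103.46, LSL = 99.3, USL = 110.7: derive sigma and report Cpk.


R_bar = (3.198 + 2.607 + 3.419 + 2.909 + 0.376 + 1.186 + 0.954 + 3.8 + 3.67 + 3.465) / 10 = 2.5584
sigma = R_bar / d2 = 2.5584 / 1.693 = 1.5111636
Cp = (USL - LSL)/(6*sigma) = (110.7 - 99.3)/(6*1.5111636) = 1.2573
Cpu = (110.7 - 103.46)/(3*1.5111636) = 1.5970
Cpl = (103.46 - 99.3)/(3*1.5111636) = 0.9176
Cpk = min(Cpu, Cpl) = 0.9176

0.9176


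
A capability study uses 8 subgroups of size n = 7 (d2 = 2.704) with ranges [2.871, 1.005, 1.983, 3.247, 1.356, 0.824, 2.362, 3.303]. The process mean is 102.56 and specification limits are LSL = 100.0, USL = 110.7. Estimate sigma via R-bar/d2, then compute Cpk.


R_bar = (2.871 + 1.005 + 1.983 + 3.247 + 1.356 + 0.824 + 2.362 + 3.303) / 8 = 2.118875
sigma = R_bar / d2 = 2.118875 / 2.704 = 0.78360762
Cp = (USL - LSL)/(6*sigma) = (110.7 - 100.0)/(6*0.78360762) = 2.2758
Cpu = (110.7 - 102.56)/(3*0.78360762) = 3.4626
Cpl = (102.56 - 100.0)/(3*0.78360762) = 1.0890
Cpk = min(Cpu, Cpl) = 1.0890

1.0890
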